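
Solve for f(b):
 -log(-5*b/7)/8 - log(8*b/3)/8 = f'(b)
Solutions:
 f(b) = C1 - b*log(b)/4 + b*(-log(10) + 1/4 + log(52500000)/8 - I*pi/8)


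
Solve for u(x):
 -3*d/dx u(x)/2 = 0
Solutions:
 u(x) = C1


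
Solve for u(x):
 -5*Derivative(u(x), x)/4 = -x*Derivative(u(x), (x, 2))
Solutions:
 u(x) = C1 + C2*x^(9/4)


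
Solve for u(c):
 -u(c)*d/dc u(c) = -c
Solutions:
 u(c) = -sqrt(C1 + c^2)
 u(c) = sqrt(C1 + c^2)


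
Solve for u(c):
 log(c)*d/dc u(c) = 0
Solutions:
 u(c) = C1


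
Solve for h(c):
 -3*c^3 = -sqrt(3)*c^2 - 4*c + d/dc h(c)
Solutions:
 h(c) = C1 - 3*c^4/4 + sqrt(3)*c^3/3 + 2*c^2


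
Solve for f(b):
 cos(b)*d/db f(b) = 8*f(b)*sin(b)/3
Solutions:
 f(b) = C1/cos(b)^(8/3)


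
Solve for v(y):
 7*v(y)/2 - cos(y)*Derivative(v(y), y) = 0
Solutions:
 v(y) = C1*(sin(y) + 1)^(7/4)/(sin(y) - 1)^(7/4)


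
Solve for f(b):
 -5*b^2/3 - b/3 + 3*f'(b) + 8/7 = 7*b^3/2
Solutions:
 f(b) = C1 + 7*b^4/24 + 5*b^3/27 + b^2/18 - 8*b/21


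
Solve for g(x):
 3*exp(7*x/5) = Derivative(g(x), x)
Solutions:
 g(x) = C1 + 15*exp(7*x/5)/7


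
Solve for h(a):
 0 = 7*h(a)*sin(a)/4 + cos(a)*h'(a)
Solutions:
 h(a) = C1*cos(a)^(7/4)


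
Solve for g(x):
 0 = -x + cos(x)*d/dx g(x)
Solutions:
 g(x) = C1 + Integral(x/cos(x), x)


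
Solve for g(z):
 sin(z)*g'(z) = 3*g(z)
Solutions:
 g(z) = C1*(cos(z) - 1)^(3/2)/(cos(z) + 1)^(3/2)


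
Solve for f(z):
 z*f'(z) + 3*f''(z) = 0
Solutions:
 f(z) = C1 + C2*erf(sqrt(6)*z/6)


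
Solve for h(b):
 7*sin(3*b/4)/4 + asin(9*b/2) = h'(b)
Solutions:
 h(b) = C1 + b*asin(9*b/2) + sqrt(4 - 81*b^2)/9 - 7*cos(3*b/4)/3


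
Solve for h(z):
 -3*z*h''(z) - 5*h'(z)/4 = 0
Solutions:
 h(z) = C1 + C2*z^(7/12)


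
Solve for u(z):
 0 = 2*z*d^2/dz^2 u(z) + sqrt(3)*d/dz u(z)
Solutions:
 u(z) = C1 + C2*z^(1 - sqrt(3)/2)


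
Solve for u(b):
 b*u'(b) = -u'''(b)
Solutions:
 u(b) = C1 + Integral(C2*airyai(-b) + C3*airybi(-b), b)


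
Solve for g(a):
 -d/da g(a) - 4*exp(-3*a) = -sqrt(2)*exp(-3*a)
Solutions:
 g(a) = C1 - sqrt(2)*exp(-3*a)/3 + 4*exp(-3*a)/3


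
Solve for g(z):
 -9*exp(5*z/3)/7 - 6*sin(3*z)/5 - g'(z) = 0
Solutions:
 g(z) = C1 - 27*exp(5*z/3)/35 + 2*cos(3*z)/5


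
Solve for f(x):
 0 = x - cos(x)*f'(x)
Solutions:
 f(x) = C1 + Integral(x/cos(x), x)


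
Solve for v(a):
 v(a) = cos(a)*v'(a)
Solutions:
 v(a) = C1*sqrt(sin(a) + 1)/sqrt(sin(a) - 1)


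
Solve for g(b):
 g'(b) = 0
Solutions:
 g(b) = C1


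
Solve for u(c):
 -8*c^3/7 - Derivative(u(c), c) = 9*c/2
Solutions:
 u(c) = C1 - 2*c^4/7 - 9*c^2/4


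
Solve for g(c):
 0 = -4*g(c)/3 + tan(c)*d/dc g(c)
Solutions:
 g(c) = C1*sin(c)^(4/3)


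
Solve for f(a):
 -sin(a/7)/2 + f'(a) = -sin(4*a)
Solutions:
 f(a) = C1 - 7*cos(a/7)/2 + cos(4*a)/4


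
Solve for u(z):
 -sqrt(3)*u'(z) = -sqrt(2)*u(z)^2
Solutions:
 u(z) = -3/(C1 + sqrt(6)*z)


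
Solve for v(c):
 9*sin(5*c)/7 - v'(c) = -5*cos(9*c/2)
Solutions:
 v(c) = C1 + 10*sin(9*c/2)/9 - 9*cos(5*c)/35


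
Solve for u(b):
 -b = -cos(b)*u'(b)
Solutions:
 u(b) = C1 + Integral(b/cos(b), b)


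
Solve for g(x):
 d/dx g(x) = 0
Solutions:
 g(x) = C1


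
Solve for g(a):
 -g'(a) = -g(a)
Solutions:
 g(a) = C1*exp(a)


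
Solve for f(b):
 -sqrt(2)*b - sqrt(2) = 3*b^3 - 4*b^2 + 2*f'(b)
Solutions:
 f(b) = C1 - 3*b^4/8 + 2*b^3/3 - sqrt(2)*b^2/4 - sqrt(2)*b/2


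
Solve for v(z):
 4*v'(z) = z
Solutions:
 v(z) = C1 + z^2/8


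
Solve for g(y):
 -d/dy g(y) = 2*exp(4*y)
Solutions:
 g(y) = C1 - exp(4*y)/2


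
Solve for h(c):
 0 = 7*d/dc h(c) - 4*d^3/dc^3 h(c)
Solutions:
 h(c) = C1 + C2*exp(-sqrt(7)*c/2) + C3*exp(sqrt(7)*c/2)


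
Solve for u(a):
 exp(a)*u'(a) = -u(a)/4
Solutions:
 u(a) = C1*exp(exp(-a)/4)


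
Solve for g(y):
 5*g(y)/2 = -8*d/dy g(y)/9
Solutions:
 g(y) = C1*exp(-45*y/16)


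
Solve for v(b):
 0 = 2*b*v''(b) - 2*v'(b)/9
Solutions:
 v(b) = C1 + C2*b^(10/9)


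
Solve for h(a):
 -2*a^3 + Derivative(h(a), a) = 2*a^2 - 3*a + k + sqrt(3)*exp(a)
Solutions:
 h(a) = C1 + a^4/2 + 2*a^3/3 - 3*a^2/2 + a*k + sqrt(3)*exp(a)


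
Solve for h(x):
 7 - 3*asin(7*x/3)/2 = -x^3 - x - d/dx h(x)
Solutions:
 h(x) = C1 - x^4/4 - x^2/2 + 3*x*asin(7*x/3)/2 - 7*x + 3*sqrt(9 - 49*x^2)/14


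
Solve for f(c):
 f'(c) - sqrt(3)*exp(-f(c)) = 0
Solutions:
 f(c) = log(C1 + sqrt(3)*c)


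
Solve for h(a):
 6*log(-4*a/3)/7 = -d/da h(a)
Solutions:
 h(a) = C1 - 6*a*log(-a)/7 + 6*a*(-2*log(2) + 1 + log(3))/7


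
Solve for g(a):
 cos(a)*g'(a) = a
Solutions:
 g(a) = C1 + Integral(a/cos(a), a)


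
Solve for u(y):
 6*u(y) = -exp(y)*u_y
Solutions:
 u(y) = C1*exp(6*exp(-y))


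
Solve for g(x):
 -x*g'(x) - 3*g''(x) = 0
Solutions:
 g(x) = C1 + C2*erf(sqrt(6)*x/6)


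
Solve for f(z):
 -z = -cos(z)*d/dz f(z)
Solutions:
 f(z) = C1 + Integral(z/cos(z), z)


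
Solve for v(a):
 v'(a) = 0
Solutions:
 v(a) = C1


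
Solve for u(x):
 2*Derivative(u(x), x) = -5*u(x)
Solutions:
 u(x) = C1*exp(-5*x/2)


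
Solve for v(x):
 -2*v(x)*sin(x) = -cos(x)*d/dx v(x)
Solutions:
 v(x) = C1/cos(x)^2


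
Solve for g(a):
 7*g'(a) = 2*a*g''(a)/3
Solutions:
 g(a) = C1 + C2*a^(23/2)


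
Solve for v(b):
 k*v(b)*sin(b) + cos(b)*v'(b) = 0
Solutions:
 v(b) = C1*exp(k*log(cos(b)))


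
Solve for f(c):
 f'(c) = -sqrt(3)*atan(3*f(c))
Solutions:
 Integral(1/atan(3*_y), (_y, f(c))) = C1 - sqrt(3)*c


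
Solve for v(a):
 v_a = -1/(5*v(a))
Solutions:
 v(a) = -sqrt(C1 - 10*a)/5
 v(a) = sqrt(C1 - 10*a)/5


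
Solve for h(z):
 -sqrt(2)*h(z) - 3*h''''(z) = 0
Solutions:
 h(z) = (C1*sin(2^(5/8)*3^(3/4)*z/6) + C2*cos(2^(5/8)*3^(3/4)*z/6))*exp(-2^(5/8)*3^(3/4)*z/6) + (C3*sin(2^(5/8)*3^(3/4)*z/6) + C4*cos(2^(5/8)*3^(3/4)*z/6))*exp(2^(5/8)*3^(3/4)*z/6)


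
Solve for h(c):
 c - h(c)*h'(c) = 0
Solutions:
 h(c) = -sqrt(C1 + c^2)
 h(c) = sqrt(C1 + c^2)


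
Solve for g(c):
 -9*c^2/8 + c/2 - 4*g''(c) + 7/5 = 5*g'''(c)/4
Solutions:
 g(c) = C1 + C2*c + C3*exp(-16*c/5) - 3*c^4/128 + 77*c^3/1536 + 5243*c^2/40960


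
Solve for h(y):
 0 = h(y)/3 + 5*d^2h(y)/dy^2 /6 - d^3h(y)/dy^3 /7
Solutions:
 h(y) = C1*exp(y*(-7^(1/3)*(18*sqrt(39666) + 7097)^(1/3) - 175*7^(2/3)/(18*sqrt(39666) + 7097)^(1/3) + 70)/36)*sin(sqrt(3)*7^(1/3)*y*(-(18*sqrt(39666) + 7097)^(1/3) + 175*7^(1/3)/(18*sqrt(39666) + 7097)^(1/3))/36) + C2*exp(y*(-7^(1/3)*(18*sqrt(39666) + 7097)^(1/3) - 175*7^(2/3)/(18*sqrt(39666) + 7097)^(1/3) + 70)/36)*cos(sqrt(3)*7^(1/3)*y*(-(18*sqrt(39666) + 7097)^(1/3) + 175*7^(1/3)/(18*sqrt(39666) + 7097)^(1/3))/36) + C3*exp(y*(175*7^(2/3)/(18*sqrt(39666) + 7097)^(1/3) + 35 + 7^(1/3)*(18*sqrt(39666) + 7097)^(1/3))/18)


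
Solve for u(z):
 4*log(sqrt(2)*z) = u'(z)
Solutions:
 u(z) = C1 + 4*z*log(z) - 4*z + z*log(4)


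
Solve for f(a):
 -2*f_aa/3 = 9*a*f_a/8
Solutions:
 f(a) = C1 + C2*erf(3*sqrt(6)*a/8)


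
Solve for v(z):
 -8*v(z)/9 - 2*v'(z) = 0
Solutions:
 v(z) = C1*exp(-4*z/9)


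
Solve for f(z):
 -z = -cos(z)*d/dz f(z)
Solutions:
 f(z) = C1 + Integral(z/cos(z), z)


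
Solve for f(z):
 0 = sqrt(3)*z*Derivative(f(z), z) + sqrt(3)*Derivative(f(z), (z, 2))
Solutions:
 f(z) = C1 + C2*erf(sqrt(2)*z/2)


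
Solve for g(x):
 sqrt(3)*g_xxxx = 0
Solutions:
 g(x) = C1 + C2*x + C3*x^2 + C4*x^3


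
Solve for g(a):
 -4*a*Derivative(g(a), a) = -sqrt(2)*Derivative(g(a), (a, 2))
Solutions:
 g(a) = C1 + C2*erfi(2^(1/4)*a)


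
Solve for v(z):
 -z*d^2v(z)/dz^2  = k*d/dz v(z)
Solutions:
 v(z) = C1 + z^(1 - re(k))*(C2*sin(log(z)*Abs(im(k))) + C3*cos(log(z)*im(k)))


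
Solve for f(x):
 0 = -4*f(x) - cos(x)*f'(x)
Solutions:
 f(x) = C1*(sin(x)^2 - 2*sin(x) + 1)/(sin(x)^2 + 2*sin(x) + 1)


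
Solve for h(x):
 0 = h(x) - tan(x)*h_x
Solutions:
 h(x) = C1*sin(x)


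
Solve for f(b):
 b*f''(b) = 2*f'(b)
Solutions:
 f(b) = C1 + C2*b^3


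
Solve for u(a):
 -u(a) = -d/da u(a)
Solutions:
 u(a) = C1*exp(a)


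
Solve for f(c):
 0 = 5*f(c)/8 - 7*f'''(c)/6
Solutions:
 f(c) = C3*exp(1470^(1/3)*c/14) + (C1*sin(3^(5/6)*490^(1/3)*c/28) + C2*cos(3^(5/6)*490^(1/3)*c/28))*exp(-1470^(1/3)*c/28)


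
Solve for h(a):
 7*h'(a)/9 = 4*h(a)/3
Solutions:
 h(a) = C1*exp(12*a/7)


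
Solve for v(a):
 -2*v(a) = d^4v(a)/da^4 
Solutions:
 v(a) = (C1*sin(2^(3/4)*a/2) + C2*cos(2^(3/4)*a/2))*exp(-2^(3/4)*a/2) + (C3*sin(2^(3/4)*a/2) + C4*cos(2^(3/4)*a/2))*exp(2^(3/4)*a/2)


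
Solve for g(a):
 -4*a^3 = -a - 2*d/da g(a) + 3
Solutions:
 g(a) = C1 + a^4/2 - a^2/4 + 3*a/2


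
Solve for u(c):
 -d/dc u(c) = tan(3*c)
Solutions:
 u(c) = C1 + log(cos(3*c))/3


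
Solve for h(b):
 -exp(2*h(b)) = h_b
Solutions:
 h(b) = log(-sqrt(-1/(C1 - b))) - log(2)/2
 h(b) = log(-1/(C1 - b))/2 - log(2)/2


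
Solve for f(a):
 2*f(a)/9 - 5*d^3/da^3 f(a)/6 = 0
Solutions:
 f(a) = C3*exp(30^(2/3)*a/15) + (C1*sin(10^(2/3)*3^(1/6)*a/10) + C2*cos(10^(2/3)*3^(1/6)*a/10))*exp(-30^(2/3)*a/30)


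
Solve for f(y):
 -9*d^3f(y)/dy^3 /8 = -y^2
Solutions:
 f(y) = C1 + C2*y + C3*y^2 + 2*y^5/135


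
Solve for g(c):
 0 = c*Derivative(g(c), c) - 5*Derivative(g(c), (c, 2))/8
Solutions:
 g(c) = C1 + C2*erfi(2*sqrt(5)*c/5)


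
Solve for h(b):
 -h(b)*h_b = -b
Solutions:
 h(b) = -sqrt(C1 + b^2)
 h(b) = sqrt(C1 + b^2)


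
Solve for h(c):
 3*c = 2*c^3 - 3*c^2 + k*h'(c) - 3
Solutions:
 h(c) = C1 - c^4/(2*k) + c^3/k + 3*c^2/(2*k) + 3*c/k


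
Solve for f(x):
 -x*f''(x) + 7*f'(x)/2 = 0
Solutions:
 f(x) = C1 + C2*x^(9/2)


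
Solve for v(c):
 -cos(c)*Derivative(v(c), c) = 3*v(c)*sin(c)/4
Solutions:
 v(c) = C1*cos(c)^(3/4)


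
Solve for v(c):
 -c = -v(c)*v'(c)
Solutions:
 v(c) = -sqrt(C1 + c^2)
 v(c) = sqrt(C1 + c^2)


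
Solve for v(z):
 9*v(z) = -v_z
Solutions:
 v(z) = C1*exp(-9*z)


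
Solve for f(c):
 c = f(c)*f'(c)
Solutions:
 f(c) = -sqrt(C1 + c^2)
 f(c) = sqrt(C1 + c^2)


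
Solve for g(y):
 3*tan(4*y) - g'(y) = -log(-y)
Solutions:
 g(y) = C1 + y*log(-y) - y - 3*log(cos(4*y))/4


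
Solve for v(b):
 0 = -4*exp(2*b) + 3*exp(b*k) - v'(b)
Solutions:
 v(b) = C1 - 2*exp(2*b) + 3*exp(b*k)/k


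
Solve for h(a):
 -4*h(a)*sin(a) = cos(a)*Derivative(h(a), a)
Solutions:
 h(a) = C1*cos(a)^4


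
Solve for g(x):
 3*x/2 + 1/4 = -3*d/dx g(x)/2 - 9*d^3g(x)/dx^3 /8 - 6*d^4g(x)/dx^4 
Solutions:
 g(x) = C1 + C2*exp(x*(-2 + (32*sqrt(257) + 513)^(-1/3) + (32*sqrt(257) + 513)^(1/3))/32)*sin(sqrt(3)*x*(-(32*sqrt(257) + 513)^(1/3) + (32*sqrt(257) + 513)^(-1/3))/32) + C3*exp(x*(-2 + (32*sqrt(257) + 513)^(-1/3) + (32*sqrt(257) + 513)^(1/3))/32)*cos(sqrt(3)*x*(-(32*sqrt(257) + 513)^(1/3) + (32*sqrt(257) + 513)^(-1/3))/32) + C4*exp(-x*((32*sqrt(257) + 513)^(-1/3) + 1 + (32*sqrt(257) + 513)^(1/3))/16) - x^2/2 - x/6


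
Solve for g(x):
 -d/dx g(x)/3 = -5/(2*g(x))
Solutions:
 g(x) = -sqrt(C1 + 15*x)
 g(x) = sqrt(C1 + 15*x)


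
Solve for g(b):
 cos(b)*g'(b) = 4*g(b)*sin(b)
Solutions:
 g(b) = C1/cos(b)^4


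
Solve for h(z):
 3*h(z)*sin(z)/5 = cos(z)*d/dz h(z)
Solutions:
 h(z) = C1/cos(z)^(3/5)


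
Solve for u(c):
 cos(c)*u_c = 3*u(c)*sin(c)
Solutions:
 u(c) = C1/cos(c)^3


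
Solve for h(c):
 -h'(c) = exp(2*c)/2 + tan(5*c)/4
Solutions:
 h(c) = C1 - exp(2*c)/4 + log(cos(5*c))/20


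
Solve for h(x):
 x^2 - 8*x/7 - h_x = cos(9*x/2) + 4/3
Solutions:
 h(x) = C1 + x^3/3 - 4*x^2/7 - 4*x/3 - 2*sin(9*x/2)/9


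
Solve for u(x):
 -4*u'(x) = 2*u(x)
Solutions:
 u(x) = C1*exp(-x/2)


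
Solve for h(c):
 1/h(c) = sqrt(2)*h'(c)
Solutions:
 h(c) = -sqrt(C1 + sqrt(2)*c)
 h(c) = sqrt(C1 + sqrt(2)*c)


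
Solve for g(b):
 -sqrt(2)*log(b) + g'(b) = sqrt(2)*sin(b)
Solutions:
 g(b) = C1 + sqrt(2)*b*(log(b) - 1) - sqrt(2)*cos(b)


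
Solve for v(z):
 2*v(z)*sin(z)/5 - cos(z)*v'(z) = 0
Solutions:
 v(z) = C1/cos(z)^(2/5)


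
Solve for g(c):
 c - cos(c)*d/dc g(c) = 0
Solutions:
 g(c) = C1 + Integral(c/cos(c), c)


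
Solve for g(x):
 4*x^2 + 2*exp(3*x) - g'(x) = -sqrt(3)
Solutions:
 g(x) = C1 + 4*x^3/3 + sqrt(3)*x + 2*exp(3*x)/3


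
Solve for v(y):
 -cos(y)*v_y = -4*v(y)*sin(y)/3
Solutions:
 v(y) = C1/cos(y)^(4/3)


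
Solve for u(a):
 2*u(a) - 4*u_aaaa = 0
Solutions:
 u(a) = C1*exp(-2^(3/4)*a/2) + C2*exp(2^(3/4)*a/2) + C3*sin(2^(3/4)*a/2) + C4*cos(2^(3/4)*a/2)


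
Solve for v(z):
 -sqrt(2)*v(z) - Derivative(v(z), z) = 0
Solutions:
 v(z) = C1*exp(-sqrt(2)*z)


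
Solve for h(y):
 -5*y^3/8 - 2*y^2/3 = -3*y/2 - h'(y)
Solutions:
 h(y) = C1 + 5*y^4/32 + 2*y^3/9 - 3*y^2/4


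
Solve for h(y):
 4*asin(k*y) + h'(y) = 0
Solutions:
 h(y) = C1 - 4*Piecewise((y*asin(k*y) + sqrt(-k^2*y^2 + 1)/k, Ne(k, 0)), (0, True))


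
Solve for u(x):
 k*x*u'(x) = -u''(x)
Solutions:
 u(x) = Piecewise((-sqrt(2)*sqrt(pi)*C1*erf(sqrt(2)*sqrt(k)*x/2)/(2*sqrt(k)) - C2, (k > 0) | (k < 0)), (-C1*x - C2, True))


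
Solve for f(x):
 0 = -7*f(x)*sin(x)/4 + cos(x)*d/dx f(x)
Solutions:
 f(x) = C1/cos(x)^(7/4)


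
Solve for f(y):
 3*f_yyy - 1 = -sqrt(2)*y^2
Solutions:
 f(y) = C1 + C2*y + C3*y^2 - sqrt(2)*y^5/180 + y^3/18


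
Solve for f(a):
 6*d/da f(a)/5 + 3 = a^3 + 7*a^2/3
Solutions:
 f(a) = C1 + 5*a^4/24 + 35*a^3/54 - 5*a/2


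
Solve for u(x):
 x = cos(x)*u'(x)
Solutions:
 u(x) = C1 + Integral(x/cos(x), x)


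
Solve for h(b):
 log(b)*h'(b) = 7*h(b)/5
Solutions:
 h(b) = C1*exp(7*li(b)/5)


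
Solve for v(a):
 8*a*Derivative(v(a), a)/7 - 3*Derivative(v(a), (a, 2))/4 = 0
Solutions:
 v(a) = C1 + C2*erfi(4*sqrt(21)*a/21)


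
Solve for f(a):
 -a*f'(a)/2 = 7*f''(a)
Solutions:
 f(a) = C1 + C2*erf(sqrt(7)*a/14)


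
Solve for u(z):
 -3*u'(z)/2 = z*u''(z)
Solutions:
 u(z) = C1 + C2/sqrt(z)


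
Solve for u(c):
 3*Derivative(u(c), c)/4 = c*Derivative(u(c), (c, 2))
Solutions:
 u(c) = C1 + C2*c^(7/4)


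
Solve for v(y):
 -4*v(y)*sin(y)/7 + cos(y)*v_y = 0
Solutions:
 v(y) = C1/cos(y)^(4/7)


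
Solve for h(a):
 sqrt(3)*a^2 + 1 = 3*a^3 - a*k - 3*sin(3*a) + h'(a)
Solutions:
 h(a) = C1 - 3*a^4/4 + sqrt(3)*a^3/3 + a^2*k/2 + a - cos(3*a)


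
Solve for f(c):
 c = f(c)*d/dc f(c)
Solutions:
 f(c) = -sqrt(C1 + c^2)
 f(c) = sqrt(C1 + c^2)


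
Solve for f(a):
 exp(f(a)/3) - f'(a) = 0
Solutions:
 f(a) = 3*log(-1/(C1 + a)) + 3*log(3)


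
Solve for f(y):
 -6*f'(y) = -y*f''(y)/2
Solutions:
 f(y) = C1 + C2*y^13


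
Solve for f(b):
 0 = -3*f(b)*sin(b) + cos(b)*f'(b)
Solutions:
 f(b) = C1/cos(b)^3


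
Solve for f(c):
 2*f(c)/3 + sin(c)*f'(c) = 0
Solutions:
 f(c) = C1*(cos(c) + 1)^(1/3)/(cos(c) - 1)^(1/3)


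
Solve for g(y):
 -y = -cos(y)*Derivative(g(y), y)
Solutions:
 g(y) = C1 + Integral(y/cos(y), y)


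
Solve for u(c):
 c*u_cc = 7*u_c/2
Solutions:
 u(c) = C1 + C2*c^(9/2)


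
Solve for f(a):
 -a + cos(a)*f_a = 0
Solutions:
 f(a) = C1 + Integral(a/cos(a), a)


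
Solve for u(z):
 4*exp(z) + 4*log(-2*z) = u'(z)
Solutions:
 u(z) = C1 + 4*z*log(-z) + 4*z*(-1 + log(2)) + 4*exp(z)


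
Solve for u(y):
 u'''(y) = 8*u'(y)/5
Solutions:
 u(y) = C1 + C2*exp(-2*sqrt(10)*y/5) + C3*exp(2*sqrt(10)*y/5)


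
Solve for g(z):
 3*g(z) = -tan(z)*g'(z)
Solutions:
 g(z) = C1/sin(z)^3


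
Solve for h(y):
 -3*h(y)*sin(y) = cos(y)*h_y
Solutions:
 h(y) = C1*cos(y)^3


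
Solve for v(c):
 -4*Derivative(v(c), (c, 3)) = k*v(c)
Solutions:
 v(c) = C1*exp(2^(1/3)*c*(-k)^(1/3)/2) + C2*exp(2^(1/3)*c*(-k)^(1/3)*(-1 + sqrt(3)*I)/4) + C3*exp(-2^(1/3)*c*(-k)^(1/3)*(1 + sqrt(3)*I)/4)


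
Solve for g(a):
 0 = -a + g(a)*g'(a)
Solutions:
 g(a) = -sqrt(C1 + a^2)
 g(a) = sqrt(C1 + a^2)


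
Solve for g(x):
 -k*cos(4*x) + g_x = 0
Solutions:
 g(x) = C1 + k*sin(4*x)/4


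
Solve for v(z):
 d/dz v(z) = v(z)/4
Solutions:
 v(z) = C1*exp(z/4)


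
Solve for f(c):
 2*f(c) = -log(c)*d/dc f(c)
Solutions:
 f(c) = C1*exp(-2*li(c))


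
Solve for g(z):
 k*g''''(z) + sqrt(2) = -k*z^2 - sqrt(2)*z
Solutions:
 g(z) = C1 + C2*z + C3*z^2 + C4*z^3 - z^6/360 - sqrt(2)*z^5/(120*k) - sqrt(2)*z^4/(24*k)


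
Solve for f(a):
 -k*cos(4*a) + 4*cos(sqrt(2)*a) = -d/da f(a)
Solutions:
 f(a) = C1 + k*sin(4*a)/4 - 2*sqrt(2)*sin(sqrt(2)*a)


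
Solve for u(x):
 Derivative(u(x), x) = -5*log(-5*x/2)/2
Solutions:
 u(x) = C1 - 5*x*log(-x)/2 + 5*x*(-log(5) + log(2) + 1)/2


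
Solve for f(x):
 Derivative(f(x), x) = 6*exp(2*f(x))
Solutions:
 f(x) = log(-sqrt(-1/(C1 + 6*x))) - log(2)/2
 f(x) = log(-1/(C1 + 6*x))/2 - log(2)/2


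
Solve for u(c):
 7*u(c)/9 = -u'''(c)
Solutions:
 u(c) = C3*exp(-21^(1/3)*c/3) + (C1*sin(3^(5/6)*7^(1/3)*c/6) + C2*cos(3^(5/6)*7^(1/3)*c/6))*exp(21^(1/3)*c/6)


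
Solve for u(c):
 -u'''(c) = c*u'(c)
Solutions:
 u(c) = C1 + Integral(C2*airyai(-c) + C3*airybi(-c), c)


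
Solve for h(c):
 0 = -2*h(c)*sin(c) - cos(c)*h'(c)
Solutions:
 h(c) = C1*cos(c)^2


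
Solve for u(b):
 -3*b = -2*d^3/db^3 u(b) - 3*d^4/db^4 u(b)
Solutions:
 u(b) = C1 + C2*b + C3*b^2 + C4*exp(-2*b/3) + b^4/16 - 3*b^3/8


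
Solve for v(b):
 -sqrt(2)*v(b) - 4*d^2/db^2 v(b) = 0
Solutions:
 v(b) = C1*sin(2^(1/4)*b/2) + C2*cos(2^(1/4)*b/2)


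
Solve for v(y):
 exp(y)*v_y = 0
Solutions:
 v(y) = C1


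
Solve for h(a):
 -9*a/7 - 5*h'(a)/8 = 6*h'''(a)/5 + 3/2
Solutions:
 h(a) = C1 + C2*sin(5*sqrt(3)*a/12) + C3*cos(5*sqrt(3)*a/12) - 36*a^2/35 - 12*a/5


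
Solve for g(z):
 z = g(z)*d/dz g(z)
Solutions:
 g(z) = -sqrt(C1 + z^2)
 g(z) = sqrt(C1 + z^2)


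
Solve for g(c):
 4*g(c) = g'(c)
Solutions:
 g(c) = C1*exp(4*c)


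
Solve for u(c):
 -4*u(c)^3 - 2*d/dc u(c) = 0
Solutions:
 u(c) = -sqrt(2)*sqrt(-1/(C1 - 2*c))/2
 u(c) = sqrt(2)*sqrt(-1/(C1 - 2*c))/2


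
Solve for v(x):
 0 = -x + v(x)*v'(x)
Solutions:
 v(x) = -sqrt(C1 + x^2)
 v(x) = sqrt(C1 + x^2)


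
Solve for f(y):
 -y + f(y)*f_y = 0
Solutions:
 f(y) = -sqrt(C1 + y^2)
 f(y) = sqrt(C1 + y^2)


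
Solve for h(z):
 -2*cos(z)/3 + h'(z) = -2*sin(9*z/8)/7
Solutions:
 h(z) = C1 + 2*sin(z)/3 + 16*cos(9*z/8)/63


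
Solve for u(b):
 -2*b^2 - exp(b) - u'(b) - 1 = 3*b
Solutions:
 u(b) = C1 - 2*b^3/3 - 3*b^2/2 - b - exp(b)


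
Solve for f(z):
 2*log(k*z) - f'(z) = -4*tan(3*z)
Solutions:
 f(z) = C1 + 2*z*log(k*z) - 2*z - 4*log(cos(3*z))/3


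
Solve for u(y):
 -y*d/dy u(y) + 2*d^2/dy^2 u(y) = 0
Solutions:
 u(y) = C1 + C2*erfi(y/2)


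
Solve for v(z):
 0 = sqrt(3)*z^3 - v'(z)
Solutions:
 v(z) = C1 + sqrt(3)*z^4/4


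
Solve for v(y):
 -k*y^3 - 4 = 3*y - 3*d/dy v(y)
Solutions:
 v(y) = C1 + k*y^4/12 + y^2/2 + 4*y/3


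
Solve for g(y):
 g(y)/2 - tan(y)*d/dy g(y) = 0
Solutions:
 g(y) = C1*sqrt(sin(y))


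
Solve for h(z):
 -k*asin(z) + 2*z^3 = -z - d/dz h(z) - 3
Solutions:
 h(z) = C1 + k*(z*asin(z) + sqrt(1 - z^2)) - z^4/2 - z^2/2 - 3*z


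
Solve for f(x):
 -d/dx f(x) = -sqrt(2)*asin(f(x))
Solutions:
 Integral(1/asin(_y), (_y, f(x))) = C1 + sqrt(2)*x


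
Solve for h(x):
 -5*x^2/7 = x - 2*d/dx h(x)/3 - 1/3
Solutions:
 h(x) = C1 + 5*x^3/14 + 3*x^2/4 - x/2


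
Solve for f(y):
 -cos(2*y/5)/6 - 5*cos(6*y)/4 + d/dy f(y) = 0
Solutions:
 f(y) = C1 + 5*sin(2*y/5)/12 + 5*sin(6*y)/24


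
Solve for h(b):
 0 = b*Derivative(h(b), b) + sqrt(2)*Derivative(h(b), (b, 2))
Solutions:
 h(b) = C1 + C2*erf(2^(1/4)*b/2)


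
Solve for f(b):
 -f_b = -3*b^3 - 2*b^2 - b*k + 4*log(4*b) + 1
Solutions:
 f(b) = C1 + 3*b^4/4 + 2*b^3/3 + b^2*k/2 - 4*b*log(b) - 8*b*log(2) + 3*b


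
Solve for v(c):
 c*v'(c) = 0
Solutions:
 v(c) = C1


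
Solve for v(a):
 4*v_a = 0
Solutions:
 v(a) = C1


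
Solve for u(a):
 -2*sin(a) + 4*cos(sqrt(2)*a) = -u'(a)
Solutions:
 u(a) = C1 - 2*sqrt(2)*sin(sqrt(2)*a) - 2*cos(a)


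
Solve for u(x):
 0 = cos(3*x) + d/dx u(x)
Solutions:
 u(x) = C1 - sin(3*x)/3


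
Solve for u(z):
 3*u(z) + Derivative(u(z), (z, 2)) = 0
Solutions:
 u(z) = C1*sin(sqrt(3)*z) + C2*cos(sqrt(3)*z)


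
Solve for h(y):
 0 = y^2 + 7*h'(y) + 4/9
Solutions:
 h(y) = C1 - y^3/21 - 4*y/63


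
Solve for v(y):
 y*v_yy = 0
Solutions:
 v(y) = C1 + C2*y


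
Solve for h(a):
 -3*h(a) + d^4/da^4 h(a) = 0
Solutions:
 h(a) = C1*exp(-3^(1/4)*a) + C2*exp(3^(1/4)*a) + C3*sin(3^(1/4)*a) + C4*cos(3^(1/4)*a)


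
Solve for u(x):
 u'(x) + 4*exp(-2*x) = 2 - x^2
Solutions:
 u(x) = C1 - x^3/3 + 2*x + 2*exp(-2*x)


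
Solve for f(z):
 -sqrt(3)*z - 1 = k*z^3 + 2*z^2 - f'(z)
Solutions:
 f(z) = C1 + k*z^4/4 + 2*z^3/3 + sqrt(3)*z^2/2 + z


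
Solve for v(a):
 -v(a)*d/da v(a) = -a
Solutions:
 v(a) = -sqrt(C1 + a^2)
 v(a) = sqrt(C1 + a^2)


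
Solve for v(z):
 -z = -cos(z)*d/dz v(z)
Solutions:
 v(z) = C1 + Integral(z/cos(z), z)


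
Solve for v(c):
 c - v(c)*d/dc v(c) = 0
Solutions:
 v(c) = -sqrt(C1 + c^2)
 v(c) = sqrt(C1 + c^2)


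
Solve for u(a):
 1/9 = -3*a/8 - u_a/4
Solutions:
 u(a) = C1 - 3*a^2/4 - 4*a/9


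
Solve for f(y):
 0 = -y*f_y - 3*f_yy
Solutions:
 f(y) = C1 + C2*erf(sqrt(6)*y/6)


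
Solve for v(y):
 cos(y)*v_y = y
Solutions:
 v(y) = C1 + Integral(y/cos(y), y)


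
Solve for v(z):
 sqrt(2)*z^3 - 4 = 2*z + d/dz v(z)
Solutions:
 v(z) = C1 + sqrt(2)*z^4/4 - z^2 - 4*z


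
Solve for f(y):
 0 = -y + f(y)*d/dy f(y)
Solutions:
 f(y) = -sqrt(C1 + y^2)
 f(y) = sqrt(C1 + y^2)


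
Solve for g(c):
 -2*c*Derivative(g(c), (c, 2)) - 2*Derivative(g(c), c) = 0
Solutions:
 g(c) = C1 + C2*log(c)


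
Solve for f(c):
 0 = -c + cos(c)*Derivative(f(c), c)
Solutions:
 f(c) = C1 + Integral(c/cos(c), c)


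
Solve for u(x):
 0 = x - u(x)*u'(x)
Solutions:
 u(x) = -sqrt(C1 + x^2)
 u(x) = sqrt(C1 + x^2)


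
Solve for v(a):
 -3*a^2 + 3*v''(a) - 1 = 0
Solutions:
 v(a) = C1 + C2*a + a^4/12 + a^2/6


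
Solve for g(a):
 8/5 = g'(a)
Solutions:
 g(a) = C1 + 8*a/5


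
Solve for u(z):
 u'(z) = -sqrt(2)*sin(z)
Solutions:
 u(z) = C1 + sqrt(2)*cos(z)


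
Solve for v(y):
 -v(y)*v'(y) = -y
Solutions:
 v(y) = -sqrt(C1 + y^2)
 v(y) = sqrt(C1 + y^2)


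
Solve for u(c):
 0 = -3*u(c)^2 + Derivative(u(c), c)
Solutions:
 u(c) = -1/(C1 + 3*c)


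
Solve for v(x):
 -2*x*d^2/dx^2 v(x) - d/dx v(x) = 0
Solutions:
 v(x) = C1 + C2*sqrt(x)


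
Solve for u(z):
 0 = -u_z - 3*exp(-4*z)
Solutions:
 u(z) = C1 + 3*exp(-4*z)/4


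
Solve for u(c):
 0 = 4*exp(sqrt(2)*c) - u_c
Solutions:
 u(c) = C1 + 2*sqrt(2)*exp(sqrt(2)*c)


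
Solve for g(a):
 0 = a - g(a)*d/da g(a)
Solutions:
 g(a) = -sqrt(C1 + a^2)
 g(a) = sqrt(C1 + a^2)


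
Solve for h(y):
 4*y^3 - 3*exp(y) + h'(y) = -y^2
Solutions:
 h(y) = C1 - y^4 - y^3/3 + 3*exp(y)


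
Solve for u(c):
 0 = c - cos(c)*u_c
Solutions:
 u(c) = C1 + Integral(c/cos(c), c)


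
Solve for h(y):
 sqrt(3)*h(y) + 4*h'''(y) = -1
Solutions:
 h(y) = C3*exp(-2^(1/3)*3^(1/6)*y/2) + (C1*sin(2^(1/3)*3^(2/3)*y/4) + C2*cos(2^(1/3)*3^(2/3)*y/4))*exp(2^(1/3)*3^(1/6)*y/4) - sqrt(3)/3


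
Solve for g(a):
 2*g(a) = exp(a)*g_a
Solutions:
 g(a) = C1*exp(-2*exp(-a))


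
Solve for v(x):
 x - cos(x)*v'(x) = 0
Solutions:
 v(x) = C1 + Integral(x/cos(x), x)


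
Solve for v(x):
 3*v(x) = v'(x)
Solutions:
 v(x) = C1*exp(3*x)


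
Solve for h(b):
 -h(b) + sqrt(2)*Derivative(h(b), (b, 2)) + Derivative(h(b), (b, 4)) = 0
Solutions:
 h(b) = C1*exp(-sqrt(2)*b*sqrt(-sqrt(2) + sqrt(6))/2) + C2*exp(sqrt(2)*b*sqrt(-sqrt(2) + sqrt(6))/2) + C3*sin(sqrt(2)*b*sqrt(sqrt(2) + sqrt(6))/2) + C4*cosh(sqrt(2)*b*sqrt(-sqrt(6) - sqrt(2))/2)


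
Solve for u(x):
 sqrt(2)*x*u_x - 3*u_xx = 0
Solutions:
 u(x) = C1 + C2*erfi(2^(3/4)*sqrt(3)*x/6)


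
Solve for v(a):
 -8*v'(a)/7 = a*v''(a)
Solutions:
 v(a) = C1 + C2/a^(1/7)


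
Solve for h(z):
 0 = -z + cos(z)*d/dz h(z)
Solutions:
 h(z) = C1 + Integral(z/cos(z), z)


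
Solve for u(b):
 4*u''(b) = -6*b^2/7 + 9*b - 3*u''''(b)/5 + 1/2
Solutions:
 u(b) = C1 + C2*b + C3*sin(2*sqrt(15)*b/3) + C4*cos(2*sqrt(15)*b/3) - b^4/56 + 3*b^3/8 + 53*b^2/560


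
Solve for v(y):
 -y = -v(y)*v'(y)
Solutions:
 v(y) = -sqrt(C1 + y^2)
 v(y) = sqrt(C1 + y^2)


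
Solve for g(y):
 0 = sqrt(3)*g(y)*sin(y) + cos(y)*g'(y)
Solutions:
 g(y) = C1*cos(y)^(sqrt(3))


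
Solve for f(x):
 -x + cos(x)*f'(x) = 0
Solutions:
 f(x) = C1 + Integral(x/cos(x), x)


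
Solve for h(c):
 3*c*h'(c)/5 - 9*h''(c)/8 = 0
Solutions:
 h(c) = C1 + C2*erfi(2*sqrt(15)*c/15)


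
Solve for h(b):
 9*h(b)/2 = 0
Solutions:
 h(b) = 0


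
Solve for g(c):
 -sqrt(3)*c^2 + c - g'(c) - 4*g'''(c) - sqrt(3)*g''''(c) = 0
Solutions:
 g(c) = C1 + C2*exp(c*(-16*sqrt(3) + 32*18^(1/3)/(9*sqrt(1011) + 209*sqrt(3))^(1/3) + 12^(1/3)*(9*sqrt(1011) + 209*sqrt(3))^(1/3))/36)*sin(2^(1/3)*3^(1/6)*c*(-2^(1/3)*3^(2/3)*(9*sqrt(1011) + 209*sqrt(3))^(1/3) + 96/(9*sqrt(1011) + 209*sqrt(3))^(1/3))/36) + C3*exp(c*(-16*sqrt(3) + 32*18^(1/3)/(9*sqrt(1011) + 209*sqrt(3))^(1/3) + 12^(1/3)*(9*sqrt(1011) + 209*sqrt(3))^(1/3))/36)*cos(2^(1/3)*3^(1/6)*c*(-2^(1/3)*3^(2/3)*(9*sqrt(1011) + 209*sqrt(3))^(1/3) + 96/(9*sqrt(1011) + 209*sqrt(3))^(1/3))/36) + C4*exp(-c*(32*18^(1/3)/(9*sqrt(1011) + 209*sqrt(3))^(1/3) + 8*sqrt(3) + 12^(1/3)*(9*sqrt(1011) + 209*sqrt(3))^(1/3))/18) - sqrt(3)*c^3/3 + c^2/2 + 8*sqrt(3)*c


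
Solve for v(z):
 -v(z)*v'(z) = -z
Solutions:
 v(z) = -sqrt(C1 + z^2)
 v(z) = sqrt(C1 + z^2)


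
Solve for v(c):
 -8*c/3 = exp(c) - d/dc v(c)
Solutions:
 v(c) = C1 + 4*c^2/3 + exp(c)


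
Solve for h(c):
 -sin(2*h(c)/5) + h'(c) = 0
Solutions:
 -c + 5*log(cos(2*h(c)/5) - 1)/4 - 5*log(cos(2*h(c)/5) + 1)/4 = C1


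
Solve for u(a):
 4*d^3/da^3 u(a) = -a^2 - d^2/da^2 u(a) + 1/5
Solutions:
 u(a) = C1 + C2*a + C3*exp(-a/4) - a^4/12 + 4*a^3/3 - 159*a^2/10


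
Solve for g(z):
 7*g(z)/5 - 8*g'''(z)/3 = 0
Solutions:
 g(z) = C3*exp(21^(1/3)*5^(2/3)*z/10) + (C1*sin(3^(5/6)*5^(2/3)*7^(1/3)*z/20) + C2*cos(3^(5/6)*5^(2/3)*7^(1/3)*z/20))*exp(-21^(1/3)*5^(2/3)*z/20)


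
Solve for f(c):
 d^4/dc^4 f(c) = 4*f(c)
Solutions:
 f(c) = C1*exp(-sqrt(2)*c) + C2*exp(sqrt(2)*c) + C3*sin(sqrt(2)*c) + C4*cos(sqrt(2)*c)


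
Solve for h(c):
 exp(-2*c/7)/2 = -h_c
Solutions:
 h(c) = C1 + 7*exp(-2*c/7)/4


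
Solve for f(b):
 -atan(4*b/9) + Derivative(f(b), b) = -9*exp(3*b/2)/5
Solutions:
 f(b) = C1 + b*atan(4*b/9) - 6*exp(3*b/2)/5 - 9*log(16*b^2 + 81)/8


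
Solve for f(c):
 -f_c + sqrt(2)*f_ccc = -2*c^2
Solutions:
 f(c) = C1 + C2*exp(-2^(3/4)*c/2) + C3*exp(2^(3/4)*c/2) + 2*c^3/3 + 4*sqrt(2)*c


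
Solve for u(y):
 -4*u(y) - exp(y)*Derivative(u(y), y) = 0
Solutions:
 u(y) = C1*exp(4*exp(-y))


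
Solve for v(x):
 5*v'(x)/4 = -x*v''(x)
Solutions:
 v(x) = C1 + C2/x^(1/4)


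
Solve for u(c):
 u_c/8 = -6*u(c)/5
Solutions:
 u(c) = C1*exp(-48*c/5)


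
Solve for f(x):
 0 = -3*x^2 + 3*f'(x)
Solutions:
 f(x) = C1 + x^3/3


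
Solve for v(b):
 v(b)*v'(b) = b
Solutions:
 v(b) = -sqrt(C1 + b^2)
 v(b) = sqrt(C1 + b^2)


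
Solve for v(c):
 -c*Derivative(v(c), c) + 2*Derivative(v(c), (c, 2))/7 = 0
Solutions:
 v(c) = C1 + C2*erfi(sqrt(7)*c/2)


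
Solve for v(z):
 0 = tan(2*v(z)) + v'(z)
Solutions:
 v(z) = -asin(C1*exp(-2*z))/2 + pi/2
 v(z) = asin(C1*exp(-2*z))/2


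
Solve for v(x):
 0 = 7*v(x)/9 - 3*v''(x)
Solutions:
 v(x) = C1*exp(-sqrt(21)*x/9) + C2*exp(sqrt(21)*x/9)


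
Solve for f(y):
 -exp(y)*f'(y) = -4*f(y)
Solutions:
 f(y) = C1*exp(-4*exp(-y))


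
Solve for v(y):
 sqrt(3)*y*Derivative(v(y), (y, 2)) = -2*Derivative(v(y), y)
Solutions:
 v(y) = C1 + C2*y^(1 - 2*sqrt(3)/3)


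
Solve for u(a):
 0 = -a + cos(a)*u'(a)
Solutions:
 u(a) = C1 + Integral(a/cos(a), a)


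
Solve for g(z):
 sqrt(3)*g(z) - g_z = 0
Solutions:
 g(z) = C1*exp(sqrt(3)*z)


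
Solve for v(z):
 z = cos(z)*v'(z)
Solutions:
 v(z) = C1 + Integral(z/cos(z), z)


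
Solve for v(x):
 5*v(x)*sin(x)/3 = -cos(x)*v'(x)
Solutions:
 v(x) = C1*cos(x)^(5/3)


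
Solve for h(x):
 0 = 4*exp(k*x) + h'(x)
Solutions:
 h(x) = C1 - 4*exp(k*x)/k


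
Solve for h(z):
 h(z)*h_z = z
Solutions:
 h(z) = -sqrt(C1 + z^2)
 h(z) = sqrt(C1 + z^2)


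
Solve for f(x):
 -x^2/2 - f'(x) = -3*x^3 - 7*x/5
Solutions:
 f(x) = C1 + 3*x^4/4 - x^3/6 + 7*x^2/10


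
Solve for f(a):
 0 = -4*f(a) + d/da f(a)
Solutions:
 f(a) = C1*exp(4*a)


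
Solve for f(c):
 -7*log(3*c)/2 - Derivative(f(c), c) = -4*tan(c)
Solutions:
 f(c) = C1 - 7*c*log(c)/2 - 7*c*log(3)/2 + 7*c/2 - 4*log(cos(c))


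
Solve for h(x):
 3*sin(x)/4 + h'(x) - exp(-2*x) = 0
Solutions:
 h(x) = C1 + 3*cos(x)/4 - exp(-2*x)/2


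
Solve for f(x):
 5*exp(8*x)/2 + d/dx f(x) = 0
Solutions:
 f(x) = C1 - 5*exp(8*x)/16


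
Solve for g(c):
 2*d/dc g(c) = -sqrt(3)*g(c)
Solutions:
 g(c) = C1*exp(-sqrt(3)*c/2)


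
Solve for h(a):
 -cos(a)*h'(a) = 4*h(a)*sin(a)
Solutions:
 h(a) = C1*cos(a)^4


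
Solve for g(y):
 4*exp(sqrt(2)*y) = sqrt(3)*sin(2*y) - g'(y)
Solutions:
 g(y) = C1 - 2*sqrt(2)*exp(sqrt(2)*y) - sqrt(3)*cos(2*y)/2


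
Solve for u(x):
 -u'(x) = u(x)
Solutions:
 u(x) = C1*exp(-x)


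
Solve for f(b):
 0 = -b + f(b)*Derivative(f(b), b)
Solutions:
 f(b) = -sqrt(C1 + b^2)
 f(b) = sqrt(C1 + b^2)


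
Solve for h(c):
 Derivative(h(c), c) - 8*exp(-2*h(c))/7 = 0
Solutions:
 h(c) = log(-sqrt(C1 + 112*c)) - log(7)
 h(c) = log(C1 + 112*c)/2 - log(7)


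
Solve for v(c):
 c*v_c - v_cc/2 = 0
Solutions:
 v(c) = C1 + C2*erfi(c)


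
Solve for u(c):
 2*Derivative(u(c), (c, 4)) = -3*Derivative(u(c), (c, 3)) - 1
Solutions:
 u(c) = C1 + C2*c + C3*c^2 + C4*exp(-3*c/2) - c^3/18


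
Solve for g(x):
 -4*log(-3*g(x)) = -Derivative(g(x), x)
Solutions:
 -Integral(1/(log(-_y) + log(3)), (_y, g(x)))/4 = C1 - x


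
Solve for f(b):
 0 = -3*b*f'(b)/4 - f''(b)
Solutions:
 f(b) = C1 + C2*erf(sqrt(6)*b/4)


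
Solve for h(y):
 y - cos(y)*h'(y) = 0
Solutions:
 h(y) = C1 + Integral(y/cos(y), y)


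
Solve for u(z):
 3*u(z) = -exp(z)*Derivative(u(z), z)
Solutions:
 u(z) = C1*exp(3*exp(-z))


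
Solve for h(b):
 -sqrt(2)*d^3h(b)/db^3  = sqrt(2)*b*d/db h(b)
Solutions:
 h(b) = C1 + Integral(C2*airyai(-b) + C3*airybi(-b), b)


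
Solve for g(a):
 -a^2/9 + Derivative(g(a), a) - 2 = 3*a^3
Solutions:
 g(a) = C1 + 3*a^4/4 + a^3/27 + 2*a


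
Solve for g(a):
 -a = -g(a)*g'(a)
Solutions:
 g(a) = -sqrt(C1 + a^2)
 g(a) = sqrt(C1 + a^2)


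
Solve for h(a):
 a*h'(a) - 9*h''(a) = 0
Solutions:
 h(a) = C1 + C2*erfi(sqrt(2)*a/6)


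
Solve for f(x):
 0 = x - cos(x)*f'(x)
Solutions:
 f(x) = C1 + Integral(x/cos(x), x)


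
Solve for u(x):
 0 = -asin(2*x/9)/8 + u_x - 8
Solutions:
 u(x) = C1 + x*asin(2*x/9)/8 + 8*x + sqrt(81 - 4*x^2)/16


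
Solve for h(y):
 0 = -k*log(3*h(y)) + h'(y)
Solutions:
 Integral(1/(log(_y) + log(3)), (_y, h(y))) = C1 + k*y


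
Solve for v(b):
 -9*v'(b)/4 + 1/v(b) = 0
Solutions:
 v(b) = -sqrt(C1 + 8*b)/3
 v(b) = sqrt(C1 + 8*b)/3


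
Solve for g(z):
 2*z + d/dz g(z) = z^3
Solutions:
 g(z) = C1 + z^4/4 - z^2


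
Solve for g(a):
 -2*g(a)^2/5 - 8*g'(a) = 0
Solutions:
 g(a) = 20/(C1 + a)


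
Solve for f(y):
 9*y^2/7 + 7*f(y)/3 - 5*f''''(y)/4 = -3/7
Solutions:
 f(y) = C1*exp(-15^(3/4)*sqrt(2)*7^(1/4)*y/15) + C2*exp(15^(3/4)*sqrt(2)*7^(1/4)*y/15) + C3*sin(15^(3/4)*sqrt(2)*7^(1/4)*y/15) + C4*cos(15^(3/4)*sqrt(2)*7^(1/4)*y/15) - 27*y^2/49 - 9/49


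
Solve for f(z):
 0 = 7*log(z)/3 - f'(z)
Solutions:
 f(z) = C1 + 7*z*log(z)/3 - 7*z/3


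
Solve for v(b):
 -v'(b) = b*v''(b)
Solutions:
 v(b) = C1 + C2*log(b)


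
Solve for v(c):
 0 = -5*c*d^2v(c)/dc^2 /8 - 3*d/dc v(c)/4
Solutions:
 v(c) = C1 + C2/c^(1/5)


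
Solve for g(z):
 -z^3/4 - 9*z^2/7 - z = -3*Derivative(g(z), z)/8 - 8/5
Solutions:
 g(z) = C1 + z^4/6 + 8*z^3/7 + 4*z^2/3 - 64*z/15


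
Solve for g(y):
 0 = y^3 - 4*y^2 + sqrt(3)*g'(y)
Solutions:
 g(y) = C1 - sqrt(3)*y^4/12 + 4*sqrt(3)*y^3/9


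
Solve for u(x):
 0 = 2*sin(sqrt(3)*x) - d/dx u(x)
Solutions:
 u(x) = C1 - 2*sqrt(3)*cos(sqrt(3)*x)/3


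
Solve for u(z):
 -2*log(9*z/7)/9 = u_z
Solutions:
 u(z) = C1 - 2*z*log(z)/9 - 4*z*log(3)/9 + 2*z/9 + 2*z*log(7)/9


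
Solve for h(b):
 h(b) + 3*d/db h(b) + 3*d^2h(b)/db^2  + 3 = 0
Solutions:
 h(b) = (C1*sin(sqrt(3)*b/6) + C2*cos(sqrt(3)*b/6))*exp(-b/2) - 3


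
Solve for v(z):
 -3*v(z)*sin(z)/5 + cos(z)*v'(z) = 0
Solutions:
 v(z) = C1/cos(z)^(3/5)


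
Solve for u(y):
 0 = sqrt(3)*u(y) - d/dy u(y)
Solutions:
 u(y) = C1*exp(sqrt(3)*y)


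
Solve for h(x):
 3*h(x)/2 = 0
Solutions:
 h(x) = 0


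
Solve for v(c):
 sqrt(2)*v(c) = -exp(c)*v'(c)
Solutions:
 v(c) = C1*exp(sqrt(2)*exp(-c))


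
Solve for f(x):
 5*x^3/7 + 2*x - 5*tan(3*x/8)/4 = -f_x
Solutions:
 f(x) = C1 - 5*x^4/28 - x^2 - 10*log(cos(3*x/8))/3


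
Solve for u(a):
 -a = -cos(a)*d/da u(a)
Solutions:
 u(a) = C1 + Integral(a/cos(a), a)


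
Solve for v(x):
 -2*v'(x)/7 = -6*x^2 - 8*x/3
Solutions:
 v(x) = C1 + 7*x^3 + 14*x^2/3


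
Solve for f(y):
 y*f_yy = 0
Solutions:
 f(y) = C1 + C2*y


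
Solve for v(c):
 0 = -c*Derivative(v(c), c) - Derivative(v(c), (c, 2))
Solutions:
 v(c) = C1 + C2*erf(sqrt(2)*c/2)


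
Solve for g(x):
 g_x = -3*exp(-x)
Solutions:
 g(x) = C1 + 3*exp(-x)


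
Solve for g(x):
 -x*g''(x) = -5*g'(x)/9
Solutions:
 g(x) = C1 + C2*x^(14/9)


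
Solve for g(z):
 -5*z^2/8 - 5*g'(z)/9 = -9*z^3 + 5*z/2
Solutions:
 g(z) = C1 + 81*z^4/20 - 3*z^3/8 - 9*z^2/4


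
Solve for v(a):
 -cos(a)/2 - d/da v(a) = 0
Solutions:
 v(a) = C1 - sin(a)/2


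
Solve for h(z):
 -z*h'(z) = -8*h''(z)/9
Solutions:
 h(z) = C1 + C2*erfi(3*z/4)


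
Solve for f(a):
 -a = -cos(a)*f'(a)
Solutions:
 f(a) = C1 + Integral(a/cos(a), a)


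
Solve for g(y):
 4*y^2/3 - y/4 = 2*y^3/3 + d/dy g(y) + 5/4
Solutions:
 g(y) = C1 - y^4/6 + 4*y^3/9 - y^2/8 - 5*y/4


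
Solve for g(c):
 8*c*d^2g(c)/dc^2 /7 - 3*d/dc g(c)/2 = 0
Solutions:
 g(c) = C1 + C2*c^(37/16)


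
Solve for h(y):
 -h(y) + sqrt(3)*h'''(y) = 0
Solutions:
 h(y) = C3*exp(3^(5/6)*y/3) + (C1*sin(3^(1/3)*y/2) + C2*cos(3^(1/3)*y/2))*exp(-3^(5/6)*y/6)


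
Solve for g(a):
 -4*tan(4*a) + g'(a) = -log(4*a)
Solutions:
 g(a) = C1 - a*log(a) - 2*a*log(2) + a - log(cos(4*a))


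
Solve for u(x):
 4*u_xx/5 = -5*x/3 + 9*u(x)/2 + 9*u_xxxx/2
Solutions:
 u(x) = 10*x/27 + (C1*sin(x*sin(atan(7*sqrt(41)/4)/2)) + C2*cos(x*sin(atan(7*sqrt(41)/4)/2)))*exp(-x*cos(atan(7*sqrt(41)/4)/2)) + (C3*sin(x*sin(atan(7*sqrt(41)/4)/2)) + C4*cos(x*sin(atan(7*sqrt(41)/4)/2)))*exp(x*cos(atan(7*sqrt(41)/4)/2))


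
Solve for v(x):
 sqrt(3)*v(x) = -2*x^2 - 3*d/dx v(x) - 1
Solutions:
 v(x) = C1*exp(-sqrt(3)*x/3) - 2*sqrt(3)*x^2/3 + 4*x - 13*sqrt(3)/3


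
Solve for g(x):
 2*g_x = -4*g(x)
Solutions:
 g(x) = C1*exp(-2*x)


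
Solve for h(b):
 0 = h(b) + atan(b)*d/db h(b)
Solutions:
 h(b) = C1*exp(-Integral(1/atan(b), b))


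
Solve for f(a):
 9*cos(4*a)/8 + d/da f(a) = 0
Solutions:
 f(a) = C1 - 9*sin(4*a)/32


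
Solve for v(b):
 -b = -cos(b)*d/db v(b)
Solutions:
 v(b) = C1 + Integral(b/cos(b), b)


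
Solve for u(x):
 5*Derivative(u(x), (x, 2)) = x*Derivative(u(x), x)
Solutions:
 u(x) = C1 + C2*erfi(sqrt(10)*x/10)


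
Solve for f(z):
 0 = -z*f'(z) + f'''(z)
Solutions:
 f(z) = C1 + Integral(C2*airyai(z) + C3*airybi(z), z)


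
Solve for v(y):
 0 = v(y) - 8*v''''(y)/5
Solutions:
 v(y) = C1*exp(-10^(1/4)*y/2) + C2*exp(10^(1/4)*y/2) + C3*sin(10^(1/4)*y/2) + C4*cos(10^(1/4)*y/2)


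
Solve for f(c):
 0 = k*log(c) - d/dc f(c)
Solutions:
 f(c) = C1 + c*k*log(c) - c*k


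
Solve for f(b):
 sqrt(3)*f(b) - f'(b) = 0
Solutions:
 f(b) = C1*exp(sqrt(3)*b)


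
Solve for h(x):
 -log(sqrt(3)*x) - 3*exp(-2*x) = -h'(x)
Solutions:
 h(x) = C1 + x*log(x) + x*(-1 + log(3)/2) - 3*exp(-2*x)/2


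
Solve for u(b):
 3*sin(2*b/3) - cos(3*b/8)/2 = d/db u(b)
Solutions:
 u(b) = C1 - 4*sin(3*b/8)/3 - 9*cos(2*b/3)/2


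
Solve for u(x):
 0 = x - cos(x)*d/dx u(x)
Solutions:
 u(x) = C1 + Integral(x/cos(x), x)


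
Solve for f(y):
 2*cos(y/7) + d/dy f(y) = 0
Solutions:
 f(y) = C1 - 14*sin(y/7)


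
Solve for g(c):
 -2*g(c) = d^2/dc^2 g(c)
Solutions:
 g(c) = C1*sin(sqrt(2)*c) + C2*cos(sqrt(2)*c)


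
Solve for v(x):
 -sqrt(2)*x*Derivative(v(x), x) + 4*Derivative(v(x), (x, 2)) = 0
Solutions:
 v(x) = C1 + C2*erfi(2^(3/4)*x/4)


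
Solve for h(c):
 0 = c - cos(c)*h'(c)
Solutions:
 h(c) = C1 + Integral(c/cos(c), c)


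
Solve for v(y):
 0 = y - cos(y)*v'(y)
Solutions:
 v(y) = C1 + Integral(y/cos(y), y)


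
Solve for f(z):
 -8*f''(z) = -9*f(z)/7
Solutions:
 f(z) = C1*exp(-3*sqrt(14)*z/28) + C2*exp(3*sqrt(14)*z/28)


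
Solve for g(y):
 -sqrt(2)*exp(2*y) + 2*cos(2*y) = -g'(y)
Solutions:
 g(y) = C1 + sqrt(2)*exp(2*y)/2 - sin(2*y)


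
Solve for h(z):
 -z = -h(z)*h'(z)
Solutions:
 h(z) = -sqrt(C1 + z^2)
 h(z) = sqrt(C1 + z^2)


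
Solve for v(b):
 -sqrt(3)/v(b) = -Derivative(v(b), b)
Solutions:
 v(b) = -sqrt(C1 + 2*sqrt(3)*b)
 v(b) = sqrt(C1 + 2*sqrt(3)*b)


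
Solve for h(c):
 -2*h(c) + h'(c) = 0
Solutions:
 h(c) = C1*exp(2*c)


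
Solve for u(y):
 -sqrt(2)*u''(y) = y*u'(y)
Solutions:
 u(y) = C1 + C2*erf(2^(1/4)*y/2)


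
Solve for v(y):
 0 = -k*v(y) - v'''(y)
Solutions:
 v(y) = C1*exp(y*(-k)^(1/3)) + C2*exp(y*(-k)^(1/3)*(-1 + sqrt(3)*I)/2) + C3*exp(-y*(-k)^(1/3)*(1 + sqrt(3)*I)/2)


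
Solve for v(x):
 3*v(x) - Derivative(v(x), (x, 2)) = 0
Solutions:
 v(x) = C1*exp(-sqrt(3)*x) + C2*exp(sqrt(3)*x)


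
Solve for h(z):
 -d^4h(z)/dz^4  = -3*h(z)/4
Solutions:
 h(z) = C1*exp(-sqrt(2)*3^(1/4)*z/2) + C2*exp(sqrt(2)*3^(1/4)*z/2) + C3*sin(sqrt(2)*3^(1/4)*z/2) + C4*cos(sqrt(2)*3^(1/4)*z/2)


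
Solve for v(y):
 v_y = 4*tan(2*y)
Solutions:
 v(y) = C1 - 2*log(cos(2*y))


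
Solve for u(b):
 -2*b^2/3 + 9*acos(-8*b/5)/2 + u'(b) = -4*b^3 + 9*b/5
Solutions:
 u(b) = C1 - b^4 + 2*b^3/9 + 9*b^2/10 - 9*b*acos(-8*b/5)/2 - 9*sqrt(25 - 64*b^2)/16


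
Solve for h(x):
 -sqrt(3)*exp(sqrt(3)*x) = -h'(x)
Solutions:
 h(x) = C1 + exp(sqrt(3)*x)


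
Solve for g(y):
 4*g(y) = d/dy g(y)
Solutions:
 g(y) = C1*exp(4*y)


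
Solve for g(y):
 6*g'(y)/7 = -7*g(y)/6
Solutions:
 g(y) = C1*exp(-49*y/36)


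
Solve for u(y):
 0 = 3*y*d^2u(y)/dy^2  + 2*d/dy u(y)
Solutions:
 u(y) = C1 + C2*y^(1/3)


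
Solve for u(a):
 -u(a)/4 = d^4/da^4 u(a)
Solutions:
 u(a) = (C1*sin(a/2) + C2*cos(a/2))*exp(-a/2) + (C3*sin(a/2) + C4*cos(a/2))*exp(a/2)


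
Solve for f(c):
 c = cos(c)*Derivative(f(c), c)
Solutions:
 f(c) = C1 + Integral(c/cos(c), c)


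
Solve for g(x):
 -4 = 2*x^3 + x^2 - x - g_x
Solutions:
 g(x) = C1 + x^4/2 + x^3/3 - x^2/2 + 4*x


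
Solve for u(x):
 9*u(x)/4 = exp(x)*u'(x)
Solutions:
 u(x) = C1*exp(-9*exp(-x)/4)


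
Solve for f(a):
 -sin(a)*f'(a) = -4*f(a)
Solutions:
 f(a) = C1*(cos(a)^2 - 2*cos(a) + 1)/(cos(a)^2 + 2*cos(a) + 1)
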